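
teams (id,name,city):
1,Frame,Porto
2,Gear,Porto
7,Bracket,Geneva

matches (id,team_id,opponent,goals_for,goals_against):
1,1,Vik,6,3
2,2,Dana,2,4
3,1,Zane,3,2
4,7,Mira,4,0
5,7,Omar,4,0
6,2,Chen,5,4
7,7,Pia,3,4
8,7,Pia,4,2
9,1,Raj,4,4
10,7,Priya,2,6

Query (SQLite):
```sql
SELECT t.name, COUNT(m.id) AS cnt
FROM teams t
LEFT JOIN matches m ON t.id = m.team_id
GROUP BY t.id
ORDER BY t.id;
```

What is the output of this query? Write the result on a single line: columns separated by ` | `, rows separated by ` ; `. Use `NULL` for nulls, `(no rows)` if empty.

Frame | 3 ; Gear | 2 ; Bracket | 5

LEFT JOIN keeps every teams row; unmatched ones get NULL for matches columns.
Group by teams.id and compute COUNT(m.id). COUNT(col) of an all-NULL group is 0.
  1: ids {1, 3, 9} → COUNT(m.id)=3
  2: ids {2, 6} → COUNT(m.id)=2
  7: ids {4, 5, 7, 8, 10} → COUNT(m.id)=5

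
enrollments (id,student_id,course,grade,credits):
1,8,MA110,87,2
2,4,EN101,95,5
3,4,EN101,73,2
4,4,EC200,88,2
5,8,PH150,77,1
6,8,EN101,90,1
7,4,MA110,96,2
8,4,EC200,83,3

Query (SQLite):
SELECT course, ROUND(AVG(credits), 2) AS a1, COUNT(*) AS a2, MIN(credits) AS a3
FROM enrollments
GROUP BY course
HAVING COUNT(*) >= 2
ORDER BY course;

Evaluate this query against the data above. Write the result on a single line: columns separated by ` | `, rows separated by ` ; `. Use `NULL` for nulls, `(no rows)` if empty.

EC200 | 2.5 | 2 | 2 ; EN101 | 2.67 | 3 | 1 ; MA110 | 2 | 2 | 2

Group enrollments by course.
Per group compute: ROUND(AVG(credits), 2), COUNT(*), MIN(credits).
HAVING: drop groups with fewer than 2 rows.
  EC200: ids {4, 8} → ROUND(AVG(credits), 2)=2.5, COUNT(*)=2, MIN(credits)=2
  EN101: ids {2, 3, 6} → ROUND(AVG(credits), 2)=2.67, COUNT(*)=3, MIN(credits)=1
  MA110: ids {1, 7} → ROUND(AVG(credits), 2)=2, COUNT(*)=2, MIN(credits)=2
  PH150: ids {5} → ROUND(AVG(credits), 2)=1, COUNT(*)=1, MIN(credits)=1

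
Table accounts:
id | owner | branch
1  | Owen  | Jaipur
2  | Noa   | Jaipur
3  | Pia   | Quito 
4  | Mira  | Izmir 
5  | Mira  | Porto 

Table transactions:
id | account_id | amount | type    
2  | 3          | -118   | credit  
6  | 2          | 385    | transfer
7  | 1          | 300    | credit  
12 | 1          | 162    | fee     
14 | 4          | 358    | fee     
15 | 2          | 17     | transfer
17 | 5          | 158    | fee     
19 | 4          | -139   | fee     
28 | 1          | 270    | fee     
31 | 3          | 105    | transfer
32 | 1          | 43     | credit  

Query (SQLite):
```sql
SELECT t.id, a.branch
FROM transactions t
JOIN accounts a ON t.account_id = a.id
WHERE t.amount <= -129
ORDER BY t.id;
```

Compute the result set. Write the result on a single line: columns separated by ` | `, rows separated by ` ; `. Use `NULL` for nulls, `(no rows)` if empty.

Each transactions row matches the accounts row where account_id = accounts.id.
Then keep rows with t.amount <= -129.

19 | Izmir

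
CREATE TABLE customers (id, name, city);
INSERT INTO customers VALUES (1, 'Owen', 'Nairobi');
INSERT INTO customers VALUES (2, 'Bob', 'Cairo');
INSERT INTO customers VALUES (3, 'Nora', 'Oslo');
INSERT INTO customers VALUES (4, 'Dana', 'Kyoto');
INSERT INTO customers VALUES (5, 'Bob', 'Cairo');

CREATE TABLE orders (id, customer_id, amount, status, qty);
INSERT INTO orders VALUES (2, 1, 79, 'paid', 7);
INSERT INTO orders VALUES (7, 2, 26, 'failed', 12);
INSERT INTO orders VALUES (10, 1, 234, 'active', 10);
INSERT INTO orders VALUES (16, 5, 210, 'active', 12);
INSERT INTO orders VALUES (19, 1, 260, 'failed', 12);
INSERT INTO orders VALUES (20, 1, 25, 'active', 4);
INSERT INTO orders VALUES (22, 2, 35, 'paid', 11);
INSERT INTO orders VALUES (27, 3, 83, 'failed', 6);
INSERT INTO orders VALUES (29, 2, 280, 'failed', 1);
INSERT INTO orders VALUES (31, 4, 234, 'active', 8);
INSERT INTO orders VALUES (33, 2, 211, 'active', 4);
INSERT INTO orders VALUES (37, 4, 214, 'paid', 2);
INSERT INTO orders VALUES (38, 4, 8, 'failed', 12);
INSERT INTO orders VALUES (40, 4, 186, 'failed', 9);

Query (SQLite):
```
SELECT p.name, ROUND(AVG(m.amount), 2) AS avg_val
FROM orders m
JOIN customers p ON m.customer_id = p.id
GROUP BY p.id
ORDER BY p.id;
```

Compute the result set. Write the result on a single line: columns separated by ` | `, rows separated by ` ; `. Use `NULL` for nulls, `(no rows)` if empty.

Owen | 149.5 ; Bob | 138 ; Nora | 83 ; Dana | 160.5 ; Bob | 210

Join each orders row to its customers via customer_id.
Group joined rows by customers.id; compute ROUND(AVG(m.amount), 2) per group.
  1: ids {2, 10, 19, 20} → ROUND(AVG(m.amount), 2)=149.5
  2: ids {7, 22, 29, 33} → ROUND(AVG(m.amount), 2)=138
  3: ids {27} → ROUND(AVG(m.amount), 2)=83
  4: ids {31, 37, 38, 40} → ROUND(AVG(m.amount), 2)=160.5
  5: ids {16} → ROUND(AVG(m.amount), 2)=210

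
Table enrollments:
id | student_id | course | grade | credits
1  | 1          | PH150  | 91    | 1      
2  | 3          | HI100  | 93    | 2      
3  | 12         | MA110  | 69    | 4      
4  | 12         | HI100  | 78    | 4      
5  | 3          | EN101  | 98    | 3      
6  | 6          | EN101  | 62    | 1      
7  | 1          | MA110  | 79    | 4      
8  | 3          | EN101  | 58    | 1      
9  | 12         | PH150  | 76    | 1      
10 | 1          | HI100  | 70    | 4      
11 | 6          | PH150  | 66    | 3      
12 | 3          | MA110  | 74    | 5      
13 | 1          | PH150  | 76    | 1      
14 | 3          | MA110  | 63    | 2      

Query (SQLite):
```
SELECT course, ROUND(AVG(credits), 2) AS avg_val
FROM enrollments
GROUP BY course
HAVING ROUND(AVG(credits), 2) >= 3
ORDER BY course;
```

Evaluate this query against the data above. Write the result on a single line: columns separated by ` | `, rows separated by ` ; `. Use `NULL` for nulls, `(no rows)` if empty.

HI100 | 3.33 ; MA110 | 3.75

Partition enrollments by course; compute ROUND(AVG(credits), 2) within each group.
HAVING: keep groups where ROUND(AVG(credits), 2) >= 3.
  EN101: ids {5, 6, 8} → ROUND(AVG(credits), 2)=1.67
  HI100: ids {2, 4, 10} → ROUND(AVG(credits), 2)=3.33
  MA110: ids {3, 7, 12, 14} → ROUND(AVG(credits), 2)=3.75
  PH150: ids {1, 9, 11, 13} → ROUND(AVG(credits), 2)=1.5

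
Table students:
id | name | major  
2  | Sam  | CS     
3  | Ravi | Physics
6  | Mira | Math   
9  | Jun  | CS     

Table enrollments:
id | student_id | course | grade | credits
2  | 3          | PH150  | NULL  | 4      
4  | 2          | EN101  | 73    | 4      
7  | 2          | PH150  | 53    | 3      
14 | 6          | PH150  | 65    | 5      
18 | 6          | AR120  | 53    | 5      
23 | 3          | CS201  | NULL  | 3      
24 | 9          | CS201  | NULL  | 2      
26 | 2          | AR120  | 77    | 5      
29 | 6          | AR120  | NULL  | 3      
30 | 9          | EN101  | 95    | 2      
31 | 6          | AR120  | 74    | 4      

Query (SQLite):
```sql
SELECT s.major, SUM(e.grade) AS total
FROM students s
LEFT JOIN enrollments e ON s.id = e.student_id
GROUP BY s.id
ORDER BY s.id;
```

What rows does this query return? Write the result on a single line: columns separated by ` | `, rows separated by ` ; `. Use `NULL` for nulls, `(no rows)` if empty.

CS | 203 ; Physics | NULL ; Math | 192 ; CS | 95

LEFT JOIN keeps every students row; unmatched ones get NULL for enrollments columns.
Group by students.id and compute SUM(e.grade). SUM over an all-NULL group is NULL.
  2: ids {4, 7, 26} → SUM(e.grade)=203
  3: ids {2, 23} → SUM(e.grade)=NULL
  6: ids {14, 18, 29, 31} → SUM(e.grade)=192
  9: ids {24, 30} → SUM(e.grade)=95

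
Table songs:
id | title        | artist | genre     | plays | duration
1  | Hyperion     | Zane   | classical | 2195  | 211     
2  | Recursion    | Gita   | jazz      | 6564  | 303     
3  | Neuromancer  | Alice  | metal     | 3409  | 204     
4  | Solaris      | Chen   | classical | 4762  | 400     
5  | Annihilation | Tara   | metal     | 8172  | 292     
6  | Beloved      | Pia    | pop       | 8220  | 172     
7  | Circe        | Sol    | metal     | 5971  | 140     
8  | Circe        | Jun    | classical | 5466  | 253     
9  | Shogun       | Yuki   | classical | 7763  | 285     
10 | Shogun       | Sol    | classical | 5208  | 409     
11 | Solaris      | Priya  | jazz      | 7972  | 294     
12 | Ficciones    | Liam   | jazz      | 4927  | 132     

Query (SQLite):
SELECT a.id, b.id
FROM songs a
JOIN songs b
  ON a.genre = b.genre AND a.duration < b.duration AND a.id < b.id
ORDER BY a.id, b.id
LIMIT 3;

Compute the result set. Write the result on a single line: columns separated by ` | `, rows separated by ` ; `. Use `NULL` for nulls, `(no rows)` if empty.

1 | 4 ; 1 | 8 ; 1 | 9

Pairs (a,b) with same genre, a.duration < b.duration, a.id < b.id.
genre groups: classical:{1,4,8,9,10} jazz:{2,11,12} metal:{3,5,7} pop:{6}
Ordered by (a.id, b.id); first 3.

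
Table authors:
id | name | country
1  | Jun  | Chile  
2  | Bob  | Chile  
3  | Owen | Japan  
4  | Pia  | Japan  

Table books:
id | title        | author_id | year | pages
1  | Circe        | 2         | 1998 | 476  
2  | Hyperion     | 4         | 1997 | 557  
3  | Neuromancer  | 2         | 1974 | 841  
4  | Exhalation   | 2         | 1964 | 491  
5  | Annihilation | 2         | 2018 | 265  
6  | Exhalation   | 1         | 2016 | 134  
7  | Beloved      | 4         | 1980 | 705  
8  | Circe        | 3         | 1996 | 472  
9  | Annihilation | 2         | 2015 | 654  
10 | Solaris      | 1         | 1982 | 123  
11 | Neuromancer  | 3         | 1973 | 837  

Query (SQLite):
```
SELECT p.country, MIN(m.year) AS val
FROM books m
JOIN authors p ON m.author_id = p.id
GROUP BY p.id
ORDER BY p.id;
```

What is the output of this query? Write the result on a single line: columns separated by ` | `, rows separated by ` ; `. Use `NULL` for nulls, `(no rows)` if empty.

Join each books row to its authors via author_id.
Group joined rows by authors.id; compute MIN(m.year) per group.
  1: ids {6, 10} → MIN(m.year)=1982
  2: ids {1, 3, 4, 5, 9} → MIN(m.year)=1964
  3: ids {8, 11} → MIN(m.year)=1973
  4: ids {2, 7} → MIN(m.year)=1980

Chile | 1982 ; Chile | 1964 ; Japan | 1973 ; Japan | 1980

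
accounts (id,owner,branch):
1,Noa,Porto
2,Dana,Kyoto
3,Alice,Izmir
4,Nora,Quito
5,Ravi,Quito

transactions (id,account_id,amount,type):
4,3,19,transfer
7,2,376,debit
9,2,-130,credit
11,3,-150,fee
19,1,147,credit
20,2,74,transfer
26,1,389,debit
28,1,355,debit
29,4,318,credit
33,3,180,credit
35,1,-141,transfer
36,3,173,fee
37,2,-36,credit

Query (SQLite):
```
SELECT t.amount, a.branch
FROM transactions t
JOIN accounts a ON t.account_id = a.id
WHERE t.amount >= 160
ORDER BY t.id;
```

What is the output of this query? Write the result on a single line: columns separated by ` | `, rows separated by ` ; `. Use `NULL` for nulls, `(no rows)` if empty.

376 | Kyoto ; 389 | Porto ; 355 | Porto ; 318 | Quito ; 180 | Izmir ; 173 | Izmir

Each transactions row matches the accounts row where account_id = accounts.id.
Then keep rows with t.amount >= 160.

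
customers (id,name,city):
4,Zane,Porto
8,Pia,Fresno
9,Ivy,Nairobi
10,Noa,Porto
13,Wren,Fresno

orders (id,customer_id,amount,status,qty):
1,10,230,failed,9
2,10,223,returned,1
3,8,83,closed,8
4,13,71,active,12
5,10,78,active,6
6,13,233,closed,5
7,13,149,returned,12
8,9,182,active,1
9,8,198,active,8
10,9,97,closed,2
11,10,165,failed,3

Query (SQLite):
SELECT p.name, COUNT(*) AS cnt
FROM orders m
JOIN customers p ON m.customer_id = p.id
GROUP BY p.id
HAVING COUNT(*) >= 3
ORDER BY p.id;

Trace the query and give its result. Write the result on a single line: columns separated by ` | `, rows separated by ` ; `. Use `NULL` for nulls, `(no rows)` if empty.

Join each orders row to its customers via customer_id.
Group joined rows by customers.id; compute COUNT(*) per group.
HAVING: keep groups with count ≥ 3.
  8: ids {3, 9} → COUNT(*)=2
  9: ids {8, 10} → COUNT(*)=2
  10: ids {1, 2, 5, 11} → COUNT(*)=4
  13: ids {4, 6, 7} → COUNT(*)=3

Noa | 4 ; Wren | 3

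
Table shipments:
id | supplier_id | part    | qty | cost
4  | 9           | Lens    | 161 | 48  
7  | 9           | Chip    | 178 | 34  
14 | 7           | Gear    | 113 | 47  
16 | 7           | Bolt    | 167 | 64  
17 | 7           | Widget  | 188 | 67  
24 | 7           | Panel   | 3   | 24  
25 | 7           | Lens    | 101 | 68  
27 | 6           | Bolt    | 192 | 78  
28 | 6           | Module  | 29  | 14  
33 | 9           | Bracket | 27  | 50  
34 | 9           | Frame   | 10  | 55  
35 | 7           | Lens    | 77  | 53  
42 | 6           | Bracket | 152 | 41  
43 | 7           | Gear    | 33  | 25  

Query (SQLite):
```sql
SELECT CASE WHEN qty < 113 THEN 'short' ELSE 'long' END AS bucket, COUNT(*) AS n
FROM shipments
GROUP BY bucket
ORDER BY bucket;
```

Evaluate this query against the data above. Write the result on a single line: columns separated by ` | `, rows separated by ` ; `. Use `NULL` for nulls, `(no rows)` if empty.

Bucket rows by qty < 113 → 'short' else 'long'; count each bucket.

long | 7 ; short | 7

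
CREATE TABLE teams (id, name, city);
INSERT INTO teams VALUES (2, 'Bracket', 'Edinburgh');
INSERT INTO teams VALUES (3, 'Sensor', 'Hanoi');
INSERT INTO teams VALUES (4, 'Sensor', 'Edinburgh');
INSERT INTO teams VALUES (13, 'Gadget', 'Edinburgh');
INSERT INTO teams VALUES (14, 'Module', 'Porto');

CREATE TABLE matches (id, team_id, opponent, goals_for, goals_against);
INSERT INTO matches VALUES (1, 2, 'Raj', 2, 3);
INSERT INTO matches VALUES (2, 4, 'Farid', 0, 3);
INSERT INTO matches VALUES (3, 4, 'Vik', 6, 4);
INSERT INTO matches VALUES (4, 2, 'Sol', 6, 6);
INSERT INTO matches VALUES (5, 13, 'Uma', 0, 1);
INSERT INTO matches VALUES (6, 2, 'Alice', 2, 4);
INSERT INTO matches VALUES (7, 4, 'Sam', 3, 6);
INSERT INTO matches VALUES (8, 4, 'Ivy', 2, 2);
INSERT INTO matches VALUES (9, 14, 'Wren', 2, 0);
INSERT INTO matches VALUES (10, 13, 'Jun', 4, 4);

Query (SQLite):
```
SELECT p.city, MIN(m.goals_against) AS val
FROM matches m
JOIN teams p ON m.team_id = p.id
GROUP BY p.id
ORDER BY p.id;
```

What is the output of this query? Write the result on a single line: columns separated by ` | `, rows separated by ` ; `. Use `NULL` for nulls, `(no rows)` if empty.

Join each matches row to its teams via team_id.
Group joined rows by teams.id; compute MIN(m.goals_against) per group.
  2: ids {1, 4, 6} → MIN(m.goals_against)=3
  4: ids {2, 3, 7, 8} → MIN(m.goals_against)=2
  13: ids {5, 10} → MIN(m.goals_against)=1
  14: ids {9} → MIN(m.goals_against)=0

Edinburgh | 3 ; Edinburgh | 2 ; Edinburgh | 1 ; Porto | 0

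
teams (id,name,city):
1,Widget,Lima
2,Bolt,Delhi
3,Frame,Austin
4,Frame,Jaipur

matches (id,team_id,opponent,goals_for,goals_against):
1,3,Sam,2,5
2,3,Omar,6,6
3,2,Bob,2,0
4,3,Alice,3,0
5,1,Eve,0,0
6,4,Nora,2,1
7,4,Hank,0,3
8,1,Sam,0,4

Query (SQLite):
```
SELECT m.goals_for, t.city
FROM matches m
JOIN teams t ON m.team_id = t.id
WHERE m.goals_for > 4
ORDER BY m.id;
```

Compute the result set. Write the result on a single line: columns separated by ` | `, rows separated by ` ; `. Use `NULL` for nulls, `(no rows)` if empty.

Each matches row matches the teams row where team_id = teams.id.
Then keep rows with m.goals_for > 4.

6 | Austin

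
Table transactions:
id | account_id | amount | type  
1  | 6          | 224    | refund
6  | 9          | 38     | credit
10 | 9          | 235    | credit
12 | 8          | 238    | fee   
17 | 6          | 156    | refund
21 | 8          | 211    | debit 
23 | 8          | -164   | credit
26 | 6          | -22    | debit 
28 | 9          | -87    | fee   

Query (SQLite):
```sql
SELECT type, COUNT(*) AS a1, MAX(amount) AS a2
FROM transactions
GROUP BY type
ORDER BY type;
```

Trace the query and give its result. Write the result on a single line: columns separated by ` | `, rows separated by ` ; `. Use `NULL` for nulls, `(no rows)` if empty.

credit | 3 | 235 ; debit | 2 | 211 ; fee | 2 | 238 ; refund | 2 | 224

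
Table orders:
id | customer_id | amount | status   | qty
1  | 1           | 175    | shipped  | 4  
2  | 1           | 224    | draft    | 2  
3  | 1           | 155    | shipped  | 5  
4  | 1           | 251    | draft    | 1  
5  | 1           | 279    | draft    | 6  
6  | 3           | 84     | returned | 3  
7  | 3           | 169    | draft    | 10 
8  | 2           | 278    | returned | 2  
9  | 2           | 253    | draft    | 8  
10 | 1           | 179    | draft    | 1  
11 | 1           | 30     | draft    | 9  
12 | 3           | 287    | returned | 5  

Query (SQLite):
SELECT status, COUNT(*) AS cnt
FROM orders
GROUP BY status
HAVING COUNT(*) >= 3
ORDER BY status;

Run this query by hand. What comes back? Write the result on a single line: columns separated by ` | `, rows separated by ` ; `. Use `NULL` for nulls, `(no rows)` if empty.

draft | 7 ; returned | 3

Partition orders by status; compute COUNT(*) within each group.
HAVING: keep groups with count ≥ 3.
  draft: ids {2, 4, 5, 7, 9, 10, 11} → COUNT(*)=7
  returned: ids {6, 8, 12} → COUNT(*)=3
  shipped: ids {1, 3} → COUNT(*)=2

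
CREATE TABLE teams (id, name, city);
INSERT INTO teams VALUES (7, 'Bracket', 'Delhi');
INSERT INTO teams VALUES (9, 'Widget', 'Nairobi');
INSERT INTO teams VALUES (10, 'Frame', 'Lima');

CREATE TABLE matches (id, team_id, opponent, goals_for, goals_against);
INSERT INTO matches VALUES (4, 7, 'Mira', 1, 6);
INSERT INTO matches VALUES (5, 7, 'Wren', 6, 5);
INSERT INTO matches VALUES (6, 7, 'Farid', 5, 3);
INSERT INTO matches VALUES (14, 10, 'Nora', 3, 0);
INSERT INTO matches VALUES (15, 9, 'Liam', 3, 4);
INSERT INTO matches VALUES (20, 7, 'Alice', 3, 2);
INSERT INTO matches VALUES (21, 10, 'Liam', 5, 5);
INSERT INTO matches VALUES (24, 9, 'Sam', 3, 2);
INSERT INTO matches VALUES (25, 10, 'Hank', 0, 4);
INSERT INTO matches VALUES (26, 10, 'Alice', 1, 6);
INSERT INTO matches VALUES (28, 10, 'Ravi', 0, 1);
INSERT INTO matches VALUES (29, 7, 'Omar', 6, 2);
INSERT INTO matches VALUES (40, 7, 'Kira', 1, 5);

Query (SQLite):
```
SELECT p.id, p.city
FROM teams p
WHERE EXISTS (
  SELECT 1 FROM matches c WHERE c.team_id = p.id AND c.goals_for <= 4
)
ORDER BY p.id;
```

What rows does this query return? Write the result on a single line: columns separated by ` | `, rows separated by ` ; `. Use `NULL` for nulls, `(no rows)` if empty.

For each teams row, check whether any matches with matching team_id has goals_for <= 4.
Keep rows where that is true.

7 | Delhi ; 9 | Nairobi ; 10 | Lima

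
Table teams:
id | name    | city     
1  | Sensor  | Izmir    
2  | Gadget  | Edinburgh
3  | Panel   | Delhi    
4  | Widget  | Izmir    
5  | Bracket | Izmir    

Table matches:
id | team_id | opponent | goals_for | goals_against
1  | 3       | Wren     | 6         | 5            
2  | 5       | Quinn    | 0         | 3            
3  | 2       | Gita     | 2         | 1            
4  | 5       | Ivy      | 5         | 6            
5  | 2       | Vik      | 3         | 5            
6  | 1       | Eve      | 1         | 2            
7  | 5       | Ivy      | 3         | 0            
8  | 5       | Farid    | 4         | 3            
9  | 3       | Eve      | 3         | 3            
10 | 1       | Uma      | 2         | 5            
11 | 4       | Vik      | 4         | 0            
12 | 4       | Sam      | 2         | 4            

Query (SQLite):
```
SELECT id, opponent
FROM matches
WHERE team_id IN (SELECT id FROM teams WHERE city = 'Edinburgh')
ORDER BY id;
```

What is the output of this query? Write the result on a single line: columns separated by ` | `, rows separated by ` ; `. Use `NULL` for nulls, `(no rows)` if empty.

3 | Gita ; 5 | Vik

Inner query: teams.id where city = 'Edinburgh'.
Outer: keep matches rows whose team_id is in that set.
Inner query → {2}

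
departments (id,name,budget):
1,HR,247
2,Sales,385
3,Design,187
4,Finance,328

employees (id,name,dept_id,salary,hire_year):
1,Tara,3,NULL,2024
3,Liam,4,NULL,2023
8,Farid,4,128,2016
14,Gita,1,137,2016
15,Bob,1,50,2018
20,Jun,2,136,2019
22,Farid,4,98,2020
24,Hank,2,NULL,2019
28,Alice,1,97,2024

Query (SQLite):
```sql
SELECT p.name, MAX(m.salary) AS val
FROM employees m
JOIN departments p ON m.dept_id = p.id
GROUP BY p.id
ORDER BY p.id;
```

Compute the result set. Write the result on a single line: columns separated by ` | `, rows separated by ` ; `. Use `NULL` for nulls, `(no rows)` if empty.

HR | 137 ; Sales | 136 ; Design | NULL ; Finance | 128

Join each employees row to its departments via dept_id.
Group joined rows by departments.id; compute MAX(m.salary) per group.
  1: ids {14, 15, 28} → MAX(m.salary)=137
  2: ids {20, 24} → MAX(m.salary)=136
  3: ids {1} → MAX(m.salary)=NULL
  4: ids {3, 8, 22} → MAX(m.salary)=128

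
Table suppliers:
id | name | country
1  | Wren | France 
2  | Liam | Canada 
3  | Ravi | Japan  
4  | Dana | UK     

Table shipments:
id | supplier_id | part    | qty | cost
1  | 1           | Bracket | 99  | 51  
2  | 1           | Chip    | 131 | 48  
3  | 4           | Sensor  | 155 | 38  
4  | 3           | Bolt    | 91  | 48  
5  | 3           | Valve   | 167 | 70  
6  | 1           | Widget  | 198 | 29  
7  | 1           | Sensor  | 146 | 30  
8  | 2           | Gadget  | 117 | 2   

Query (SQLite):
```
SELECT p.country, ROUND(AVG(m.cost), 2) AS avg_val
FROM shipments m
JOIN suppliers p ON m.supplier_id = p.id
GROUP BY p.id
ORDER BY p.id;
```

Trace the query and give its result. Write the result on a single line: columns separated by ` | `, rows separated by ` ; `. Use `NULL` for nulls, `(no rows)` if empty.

Join each shipments row to its suppliers via supplier_id.
Group joined rows by suppliers.id; compute ROUND(AVG(m.cost), 2) per group.
  1: ids {1, 2, 6, 7} → ROUND(AVG(m.cost), 2)=39.5
  2: ids {8} → ROUND(AVG(m.cost), 2)=2
  3: ids {4, 5} → ROUND(AVG(m.cost), 2)=59
  4: ids {3} → ROUND(AVG(m.cost), 2)=38

France | 39.5 ; Canada | 2 ; Japan | 59 ; UK | 38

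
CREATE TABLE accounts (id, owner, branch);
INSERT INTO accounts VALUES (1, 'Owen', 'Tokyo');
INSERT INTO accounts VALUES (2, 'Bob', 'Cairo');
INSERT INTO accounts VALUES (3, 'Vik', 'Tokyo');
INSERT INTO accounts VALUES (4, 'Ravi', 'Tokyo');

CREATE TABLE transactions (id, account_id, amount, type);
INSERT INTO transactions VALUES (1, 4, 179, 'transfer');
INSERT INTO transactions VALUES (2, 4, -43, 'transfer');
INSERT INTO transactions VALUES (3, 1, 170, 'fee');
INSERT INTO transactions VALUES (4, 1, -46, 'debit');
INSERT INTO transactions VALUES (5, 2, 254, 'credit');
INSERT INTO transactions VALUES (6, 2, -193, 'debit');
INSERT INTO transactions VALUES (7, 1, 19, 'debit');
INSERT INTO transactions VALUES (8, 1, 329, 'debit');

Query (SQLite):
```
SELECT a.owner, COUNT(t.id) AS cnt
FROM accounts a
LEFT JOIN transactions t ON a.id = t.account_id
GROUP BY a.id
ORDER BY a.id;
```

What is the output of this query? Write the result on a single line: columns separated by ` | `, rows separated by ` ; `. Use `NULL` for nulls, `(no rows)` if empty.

Owen | 4 ; Bob | 2 ; Vik | 0 ; Ravi | 2

LEFT JOIN keeps every accounts row; unmatched ones get NULL for transactions columns.
Group by accounts.id and compute COUNT(t.id). COUNT(col) of an all-NULL group is 0.
  1: ids {3, 4, 7, 8} → COUNT(t.id)=4
  2: ids {5, 6} → COUNT(t.id)=2
  3: ids {—} → COUNT(t.id)=0
  4: ids {1, 2} → COUNT(t.id)=2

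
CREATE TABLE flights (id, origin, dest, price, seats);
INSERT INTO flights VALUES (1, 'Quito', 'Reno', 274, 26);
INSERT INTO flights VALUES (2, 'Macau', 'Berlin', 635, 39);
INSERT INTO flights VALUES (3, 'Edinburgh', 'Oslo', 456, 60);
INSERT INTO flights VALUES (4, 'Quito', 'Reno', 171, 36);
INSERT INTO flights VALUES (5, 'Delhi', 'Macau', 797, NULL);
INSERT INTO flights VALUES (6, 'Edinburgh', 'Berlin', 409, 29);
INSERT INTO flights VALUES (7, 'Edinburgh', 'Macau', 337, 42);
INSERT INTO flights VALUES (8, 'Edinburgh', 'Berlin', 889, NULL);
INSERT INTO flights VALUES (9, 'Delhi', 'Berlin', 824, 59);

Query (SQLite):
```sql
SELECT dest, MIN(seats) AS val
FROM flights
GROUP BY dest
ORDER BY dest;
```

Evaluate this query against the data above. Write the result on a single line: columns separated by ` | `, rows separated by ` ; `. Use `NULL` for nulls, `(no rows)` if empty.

Partition flights by dest; compute MIN(seats) within each group.
  Berlin: ids {2, 6, 8, 9} → MIN(seats)=29
  Macau: ids {5, 7} → MIN(seats)=42
  Oslo: ids {3} → MIN(seats)=60
  Reno: ids {1, 4} → MIN(seats)=26

Berlin | 29 ; Macau | 42 ; Oslo | 60 ; Reno | 26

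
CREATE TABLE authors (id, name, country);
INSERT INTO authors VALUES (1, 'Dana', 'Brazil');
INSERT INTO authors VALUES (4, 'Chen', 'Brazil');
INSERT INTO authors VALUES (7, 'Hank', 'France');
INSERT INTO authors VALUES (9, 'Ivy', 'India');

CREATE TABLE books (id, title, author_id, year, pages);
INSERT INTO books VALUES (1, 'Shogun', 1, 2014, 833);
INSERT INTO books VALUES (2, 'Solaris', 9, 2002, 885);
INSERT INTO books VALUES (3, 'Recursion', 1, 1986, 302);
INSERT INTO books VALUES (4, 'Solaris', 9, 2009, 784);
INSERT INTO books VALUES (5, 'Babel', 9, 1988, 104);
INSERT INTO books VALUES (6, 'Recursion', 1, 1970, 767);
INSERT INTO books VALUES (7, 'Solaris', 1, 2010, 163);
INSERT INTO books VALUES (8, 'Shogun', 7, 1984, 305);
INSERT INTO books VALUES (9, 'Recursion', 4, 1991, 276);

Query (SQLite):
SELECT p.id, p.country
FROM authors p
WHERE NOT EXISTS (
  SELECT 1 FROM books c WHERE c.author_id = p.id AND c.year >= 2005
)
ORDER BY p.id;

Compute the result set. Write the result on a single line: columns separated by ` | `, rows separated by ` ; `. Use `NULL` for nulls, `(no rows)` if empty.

4 | Brazil ; 7 | France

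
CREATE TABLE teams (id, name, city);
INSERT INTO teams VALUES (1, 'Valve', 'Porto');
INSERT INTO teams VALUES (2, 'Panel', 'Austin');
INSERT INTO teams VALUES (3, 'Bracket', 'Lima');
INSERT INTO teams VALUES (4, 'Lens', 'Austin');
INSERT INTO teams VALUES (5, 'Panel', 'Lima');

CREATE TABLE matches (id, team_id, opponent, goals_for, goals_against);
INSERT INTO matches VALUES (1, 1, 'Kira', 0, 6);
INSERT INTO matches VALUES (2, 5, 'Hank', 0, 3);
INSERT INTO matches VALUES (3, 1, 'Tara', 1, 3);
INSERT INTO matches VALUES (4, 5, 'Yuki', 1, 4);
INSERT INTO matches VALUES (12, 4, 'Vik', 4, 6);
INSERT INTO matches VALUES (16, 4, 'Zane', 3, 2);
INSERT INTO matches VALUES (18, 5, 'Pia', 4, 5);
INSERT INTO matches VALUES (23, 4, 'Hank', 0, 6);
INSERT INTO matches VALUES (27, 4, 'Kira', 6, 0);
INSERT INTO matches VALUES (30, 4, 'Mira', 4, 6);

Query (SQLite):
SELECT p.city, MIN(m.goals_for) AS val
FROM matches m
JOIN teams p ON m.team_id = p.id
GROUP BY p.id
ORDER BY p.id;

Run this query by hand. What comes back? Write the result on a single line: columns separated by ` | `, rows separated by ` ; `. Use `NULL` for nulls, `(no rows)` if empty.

Join each matches row to its teams via team_id.
Group joined rows by teams.id; compute MIN(m.goals_for) per group.
  1: ids {1, 3} → MIN(m.goals_for)=0
  4: ids {12, 16, 23, 27, 30} → MIN(m.goals_for)=0
  5: ids {2, 4, 18} → MIN(m.goals_for)=0

Porto | 0 ; Austin | 0 ; Lima | 0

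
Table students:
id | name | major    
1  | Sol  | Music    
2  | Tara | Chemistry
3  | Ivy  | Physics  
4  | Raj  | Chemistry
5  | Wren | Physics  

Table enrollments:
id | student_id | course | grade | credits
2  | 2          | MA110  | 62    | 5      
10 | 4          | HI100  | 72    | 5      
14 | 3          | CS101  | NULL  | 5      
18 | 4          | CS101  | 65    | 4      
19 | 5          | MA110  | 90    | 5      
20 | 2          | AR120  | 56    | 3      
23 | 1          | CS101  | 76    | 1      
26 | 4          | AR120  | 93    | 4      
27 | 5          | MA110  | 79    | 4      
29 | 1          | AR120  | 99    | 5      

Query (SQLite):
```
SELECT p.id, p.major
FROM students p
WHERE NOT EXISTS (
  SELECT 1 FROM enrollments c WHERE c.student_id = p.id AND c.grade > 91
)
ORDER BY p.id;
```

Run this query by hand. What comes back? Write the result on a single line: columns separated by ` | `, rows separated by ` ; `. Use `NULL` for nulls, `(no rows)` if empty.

For each students row, check whether any enrollments with matching student_id has grade > 91.
Keep rows where that is false.

2 | Chemistry ; 3 | Physics ; 5 | Physics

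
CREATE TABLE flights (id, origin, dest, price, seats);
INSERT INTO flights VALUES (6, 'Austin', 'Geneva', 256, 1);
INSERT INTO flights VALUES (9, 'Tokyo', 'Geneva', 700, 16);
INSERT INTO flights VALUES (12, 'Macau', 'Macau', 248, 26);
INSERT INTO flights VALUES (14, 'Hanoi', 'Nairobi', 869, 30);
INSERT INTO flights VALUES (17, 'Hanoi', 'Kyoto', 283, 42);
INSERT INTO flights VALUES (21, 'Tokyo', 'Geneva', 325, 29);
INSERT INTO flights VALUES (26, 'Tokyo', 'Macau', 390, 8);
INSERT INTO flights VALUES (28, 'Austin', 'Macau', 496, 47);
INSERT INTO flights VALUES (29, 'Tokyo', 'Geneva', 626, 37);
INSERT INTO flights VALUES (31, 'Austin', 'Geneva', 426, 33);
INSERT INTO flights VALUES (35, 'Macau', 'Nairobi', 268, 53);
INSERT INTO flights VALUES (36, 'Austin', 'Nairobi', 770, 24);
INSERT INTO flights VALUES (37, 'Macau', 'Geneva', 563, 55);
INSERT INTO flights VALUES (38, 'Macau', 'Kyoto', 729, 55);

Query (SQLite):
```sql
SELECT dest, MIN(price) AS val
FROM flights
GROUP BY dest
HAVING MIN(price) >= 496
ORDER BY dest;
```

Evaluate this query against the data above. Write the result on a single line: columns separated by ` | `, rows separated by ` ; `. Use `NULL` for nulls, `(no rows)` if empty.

Partition flights by dest; compute MIN(price) within each group.
HAVING: keep groups where MIN(price) >= 496.
  Geneva: ids {6, 9, 21, 29, 31, 37} → MIN(price)=256
  Kyoto: ids {17, 38} → MIN(price)=283
  Macau: ids {12, 26, 28} → MIN(price)=248
  Nairobi: ids {14, 35, 36} → MIN(price)=268

(no rows)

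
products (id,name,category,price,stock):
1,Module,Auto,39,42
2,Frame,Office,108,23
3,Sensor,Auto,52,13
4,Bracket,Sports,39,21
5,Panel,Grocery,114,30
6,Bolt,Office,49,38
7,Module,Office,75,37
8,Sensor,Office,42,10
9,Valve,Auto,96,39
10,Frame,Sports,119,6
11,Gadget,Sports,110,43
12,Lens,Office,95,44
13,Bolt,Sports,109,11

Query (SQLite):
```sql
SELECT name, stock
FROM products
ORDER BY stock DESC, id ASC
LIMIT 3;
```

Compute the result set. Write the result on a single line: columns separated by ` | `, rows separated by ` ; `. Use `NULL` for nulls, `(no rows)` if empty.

Lens | 44 ; Gadget | 43 ; Module | 42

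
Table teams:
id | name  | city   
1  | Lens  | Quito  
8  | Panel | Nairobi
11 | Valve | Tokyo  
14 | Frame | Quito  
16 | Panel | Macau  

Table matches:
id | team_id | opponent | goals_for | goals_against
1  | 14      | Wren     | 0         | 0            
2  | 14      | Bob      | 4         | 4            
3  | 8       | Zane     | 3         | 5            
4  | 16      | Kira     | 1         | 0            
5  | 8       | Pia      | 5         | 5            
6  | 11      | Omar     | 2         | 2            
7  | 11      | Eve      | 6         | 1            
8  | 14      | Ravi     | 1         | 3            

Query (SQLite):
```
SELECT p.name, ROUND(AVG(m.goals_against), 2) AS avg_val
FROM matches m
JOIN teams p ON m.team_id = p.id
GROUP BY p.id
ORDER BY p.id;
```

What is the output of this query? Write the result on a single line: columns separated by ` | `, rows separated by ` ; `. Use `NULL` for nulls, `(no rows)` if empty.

Join each matches row to its teams via team_id.
Group joined rows by teams.id; compute ROUND(AVG(m.goals_against), 2) per group.
  8: ids {3, 5} → ROUND(AVG(m.goals_against), 2)=5
  11: ids {6, 7} → ROUND(AVG(m.goals_against), 2)=1.5
  14: ids {1, 2, 8} → ROUND(AVG(m.goals_against), 2)=2.33
  16: ids {4} → ROUND(AVG(m.goals_against), 2)=0

Panel | 5 ; Valve | 1.5 ; Frame | 2.33 ; Panel | 0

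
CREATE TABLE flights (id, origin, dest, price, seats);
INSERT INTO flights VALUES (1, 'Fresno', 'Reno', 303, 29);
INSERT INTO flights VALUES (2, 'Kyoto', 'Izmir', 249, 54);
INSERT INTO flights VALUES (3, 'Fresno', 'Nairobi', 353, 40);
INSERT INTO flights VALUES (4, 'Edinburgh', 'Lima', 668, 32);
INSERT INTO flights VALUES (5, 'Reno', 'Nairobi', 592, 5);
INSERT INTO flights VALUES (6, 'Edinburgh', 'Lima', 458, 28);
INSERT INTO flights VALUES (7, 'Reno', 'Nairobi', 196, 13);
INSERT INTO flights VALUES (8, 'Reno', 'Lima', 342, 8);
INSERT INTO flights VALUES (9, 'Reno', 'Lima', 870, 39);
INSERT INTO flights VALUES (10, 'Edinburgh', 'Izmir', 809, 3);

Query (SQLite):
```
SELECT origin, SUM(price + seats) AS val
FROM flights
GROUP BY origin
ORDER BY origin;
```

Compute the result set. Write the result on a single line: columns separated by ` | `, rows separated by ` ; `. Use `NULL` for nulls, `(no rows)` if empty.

For each row compute price + seats.
Group by origin; take SUM of the expression per group.
  Edinburgh: ids {4, 6, 10} → SUM(price + seats)=1998
  Fresno: ids {1, 3} → SUM(price + seats)=725
  Kyoto: ids {2} → SUM(price + seats)=303
  Reno: ids {5, 7, 8, 9} → SUM(price + seats)=2065

Edinburgh | 1998 ; Fresno | 725 ; Kyoto | 303 ; Reno | 2065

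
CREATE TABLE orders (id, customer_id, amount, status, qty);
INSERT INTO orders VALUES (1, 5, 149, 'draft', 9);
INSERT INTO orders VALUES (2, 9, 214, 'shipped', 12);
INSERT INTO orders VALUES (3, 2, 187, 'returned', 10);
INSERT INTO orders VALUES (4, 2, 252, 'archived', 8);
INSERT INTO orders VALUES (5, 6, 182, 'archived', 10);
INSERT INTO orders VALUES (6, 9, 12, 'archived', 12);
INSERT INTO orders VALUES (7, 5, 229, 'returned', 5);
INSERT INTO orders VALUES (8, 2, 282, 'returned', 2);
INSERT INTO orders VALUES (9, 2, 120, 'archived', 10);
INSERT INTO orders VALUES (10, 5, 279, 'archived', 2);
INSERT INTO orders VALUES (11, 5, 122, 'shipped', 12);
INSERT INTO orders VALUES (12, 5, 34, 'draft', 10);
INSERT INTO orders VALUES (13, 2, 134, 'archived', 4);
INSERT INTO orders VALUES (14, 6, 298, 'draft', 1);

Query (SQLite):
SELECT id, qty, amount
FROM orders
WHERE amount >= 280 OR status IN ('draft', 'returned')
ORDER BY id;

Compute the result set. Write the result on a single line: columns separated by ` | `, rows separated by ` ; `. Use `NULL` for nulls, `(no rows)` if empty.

1 | 9 | 149 ; 3 | 10 | 187 ; 7 | 5 | 229 ; 8 | 2 | 282 ; 12 | 10 | 34 ; 14 | 1 | 298

amount >= 280: ids {8, 14}
status IN ('draft', 'returned'): ids {1, 3, 7, 8, 12, 14}
Combine with OR.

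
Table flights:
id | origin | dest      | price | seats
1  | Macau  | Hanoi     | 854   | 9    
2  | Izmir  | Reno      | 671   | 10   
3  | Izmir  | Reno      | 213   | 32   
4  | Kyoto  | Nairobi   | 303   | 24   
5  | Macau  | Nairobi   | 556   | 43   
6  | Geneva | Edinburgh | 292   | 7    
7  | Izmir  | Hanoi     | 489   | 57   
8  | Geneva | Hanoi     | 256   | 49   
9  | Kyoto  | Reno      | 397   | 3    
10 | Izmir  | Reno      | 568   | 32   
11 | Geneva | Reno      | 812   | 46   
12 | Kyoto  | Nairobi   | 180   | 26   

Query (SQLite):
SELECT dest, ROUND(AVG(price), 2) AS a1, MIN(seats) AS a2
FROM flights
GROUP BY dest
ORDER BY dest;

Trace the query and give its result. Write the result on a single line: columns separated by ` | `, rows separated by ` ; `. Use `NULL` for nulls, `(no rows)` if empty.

Group flights by dest.
Per group compute: ROUND(AVG(price), 2), MIN(seats).
  Edinburgh: ids {6} → ROUND(AVG(price), 2)=292, MIN(seats)=7
  Hanoi: ids {1, 7, 8} → ROUND(AVG(price), 2)=533, MIN(seats)=9
  Nairobi: ids {4, 5, 12} → ROUND(AVG(price), 2)=346.33, MIN(seats)=24
  Reno: ids {2, 3, 9, 10, 11} → ROUND(AVG(price), 2)=532.2, MIN(seats)=3

Edinburgh | 292 | 7 ; Hanoi | 533 | 9 ; Nairobi | 346.33 | 24 ; Reno | 532.2 | 3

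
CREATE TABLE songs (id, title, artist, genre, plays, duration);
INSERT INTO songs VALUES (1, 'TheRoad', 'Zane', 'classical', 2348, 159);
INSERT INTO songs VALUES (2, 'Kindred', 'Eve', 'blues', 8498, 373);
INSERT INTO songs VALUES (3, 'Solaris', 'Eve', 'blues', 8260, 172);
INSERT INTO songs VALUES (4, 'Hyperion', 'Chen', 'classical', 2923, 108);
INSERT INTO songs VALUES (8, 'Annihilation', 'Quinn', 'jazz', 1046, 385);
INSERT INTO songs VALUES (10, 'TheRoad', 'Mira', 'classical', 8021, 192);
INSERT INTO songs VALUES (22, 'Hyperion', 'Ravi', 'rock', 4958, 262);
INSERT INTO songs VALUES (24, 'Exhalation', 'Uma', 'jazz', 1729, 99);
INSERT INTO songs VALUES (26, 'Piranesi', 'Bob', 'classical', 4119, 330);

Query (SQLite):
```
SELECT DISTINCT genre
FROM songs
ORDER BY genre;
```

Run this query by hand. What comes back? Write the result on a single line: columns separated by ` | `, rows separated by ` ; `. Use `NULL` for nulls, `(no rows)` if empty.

blues ; classical ; jazz ; rock

Collect distinct genre values from songs.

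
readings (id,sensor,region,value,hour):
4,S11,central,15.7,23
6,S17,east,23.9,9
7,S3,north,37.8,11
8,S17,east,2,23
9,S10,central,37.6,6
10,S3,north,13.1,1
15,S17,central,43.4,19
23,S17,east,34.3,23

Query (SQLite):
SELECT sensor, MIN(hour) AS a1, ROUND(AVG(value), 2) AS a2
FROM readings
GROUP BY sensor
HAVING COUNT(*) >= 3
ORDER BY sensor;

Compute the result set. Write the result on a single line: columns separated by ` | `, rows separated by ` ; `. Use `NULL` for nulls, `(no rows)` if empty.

Group readings by sensor.
Per group compute: MIN(hour), ROUND(AVG(value), 2).
HAVING: drop groups with fewer than 3 rows.
  S10: ids {9} → MIN(hour)=6, ROUND(AVG(value), 2)=37.6
  S11: ids {4} → MIN(hour)=23, ROUND(AVG(value), 2)=15.7
  S17: ids {6, 8, 15, 23} → MIN(hour)=9, ROUND(AVG(value), 2)=25.9
  S3: ids {7, 10} → MIN(hour)=1, ROUND(AVG(value), 2)=25.45

S17 | 9 | 25.9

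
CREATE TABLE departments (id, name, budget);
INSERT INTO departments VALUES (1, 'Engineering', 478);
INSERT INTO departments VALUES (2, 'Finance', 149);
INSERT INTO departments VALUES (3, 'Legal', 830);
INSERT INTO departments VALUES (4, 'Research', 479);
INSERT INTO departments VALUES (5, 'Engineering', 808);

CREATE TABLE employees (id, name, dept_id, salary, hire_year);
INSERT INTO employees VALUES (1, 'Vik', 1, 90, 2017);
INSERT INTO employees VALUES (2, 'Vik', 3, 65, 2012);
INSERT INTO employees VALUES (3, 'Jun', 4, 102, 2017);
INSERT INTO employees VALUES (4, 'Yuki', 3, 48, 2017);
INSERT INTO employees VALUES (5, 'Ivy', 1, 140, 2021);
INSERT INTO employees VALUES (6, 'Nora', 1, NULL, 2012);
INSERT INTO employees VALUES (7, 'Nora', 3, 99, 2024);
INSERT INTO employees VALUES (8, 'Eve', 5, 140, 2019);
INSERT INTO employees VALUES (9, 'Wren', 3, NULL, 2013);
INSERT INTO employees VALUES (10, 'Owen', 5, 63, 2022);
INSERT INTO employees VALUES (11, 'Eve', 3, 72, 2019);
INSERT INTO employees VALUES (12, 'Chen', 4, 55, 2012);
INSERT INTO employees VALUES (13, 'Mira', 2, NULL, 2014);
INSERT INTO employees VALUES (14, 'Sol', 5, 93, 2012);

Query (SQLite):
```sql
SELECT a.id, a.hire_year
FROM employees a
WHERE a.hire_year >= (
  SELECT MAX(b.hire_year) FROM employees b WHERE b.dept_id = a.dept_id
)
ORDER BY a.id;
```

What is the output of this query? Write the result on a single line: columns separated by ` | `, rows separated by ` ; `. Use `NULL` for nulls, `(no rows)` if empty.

3 | 2017 ; 5 | 2021 ; 7 | 2024 ; 10 | 2022 ; 13 | 2014

For each employees row a, compute MAX(hire_year) over rows sharing a.dept_id.
Keep row a if a.hire_year >= that per-group MAX.
  dept_id=1: MAX(hire_year) = 2021
  dept_id=2: MAX(hire_year) = 2014
  dept_id=3: MAX(hire_year) = 2024
  dept_id=4: MAX(hire_year) = 2017
  dept_id=5: MAX(hire_year) = 2022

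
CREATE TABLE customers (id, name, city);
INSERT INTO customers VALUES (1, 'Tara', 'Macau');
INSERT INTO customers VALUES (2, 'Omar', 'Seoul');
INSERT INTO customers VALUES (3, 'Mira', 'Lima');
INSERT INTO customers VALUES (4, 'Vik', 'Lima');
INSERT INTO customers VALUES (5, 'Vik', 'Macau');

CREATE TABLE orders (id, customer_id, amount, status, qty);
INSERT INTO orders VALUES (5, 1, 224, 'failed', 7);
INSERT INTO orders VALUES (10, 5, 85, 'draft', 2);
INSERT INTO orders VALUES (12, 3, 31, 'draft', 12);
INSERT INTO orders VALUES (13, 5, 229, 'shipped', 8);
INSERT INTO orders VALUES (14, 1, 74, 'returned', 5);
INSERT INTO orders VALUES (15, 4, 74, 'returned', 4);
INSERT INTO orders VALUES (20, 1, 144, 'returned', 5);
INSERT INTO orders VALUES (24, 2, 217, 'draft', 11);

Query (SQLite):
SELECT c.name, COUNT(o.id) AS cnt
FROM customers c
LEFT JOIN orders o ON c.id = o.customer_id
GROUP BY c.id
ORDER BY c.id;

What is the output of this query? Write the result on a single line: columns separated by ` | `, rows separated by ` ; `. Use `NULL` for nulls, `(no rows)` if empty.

Tara | 3 ; Omar | 1 ; Mira | 1 ; Vik | 1 ; Vik | 2

LEFT JOIN keeps every customers row; unmatched ones get NULL for orders columns.
Group by customers.id and compute COUNT(o.id). COUNT(col) of an all-NULL group is 0.
  1: ids {5, 14, 20} → COUNT(o.id)=3
  2: ids {24} → COUNT(o.id)=1
  3: ids {12} → COUNT(o.id)=1
  4: ids {15} → COUNT(o.id)=1
  5: ids {10, 13} → COUNT(o.id)=2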